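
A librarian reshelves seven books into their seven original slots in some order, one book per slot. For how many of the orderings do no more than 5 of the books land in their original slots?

5039

# with exactly i fixed is C(7,i)·!(7-i); sum over i=0..5:
  i=0: C(7,0)·!7 = 1·1854 = 1854
  i=1: C(7,1)·!6 = 7·265 = 1855
  i=2: C(7,2)·!5 = 21·44 = 924
  i=3: C(7,3)·!4 = 35·9 = 315
  i=4: C(7,4)·!3 = 35·2 = 70
  i=5: C(7,5)·!2 = 21·1 = 21
Total = 5039.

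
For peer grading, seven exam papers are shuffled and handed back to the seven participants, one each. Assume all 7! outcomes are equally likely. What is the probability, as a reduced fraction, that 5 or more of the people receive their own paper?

11/2520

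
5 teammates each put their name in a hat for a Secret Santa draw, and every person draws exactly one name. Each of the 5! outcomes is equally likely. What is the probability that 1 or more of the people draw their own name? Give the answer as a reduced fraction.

Favorable outcomes: Σ_{i≥1} C(5,i)·!(5-i) = 5·9 + 10·2 + 10·1 + 5·0 + 1·1 = 76.
Total outcomes: 5! = 120.
Probability = 76/120 = 19/30.

19/30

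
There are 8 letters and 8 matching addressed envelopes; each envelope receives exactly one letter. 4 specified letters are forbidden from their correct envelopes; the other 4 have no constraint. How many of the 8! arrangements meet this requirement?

24024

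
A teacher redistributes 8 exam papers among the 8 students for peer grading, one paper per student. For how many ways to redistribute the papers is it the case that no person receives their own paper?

14833

Use !n = (n-1)(!(n-1) + !(n-2)).
!8 = 7·(1854 + 265) = 7·2119 = 14833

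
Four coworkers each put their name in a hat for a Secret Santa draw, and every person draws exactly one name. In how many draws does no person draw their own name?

9

The subfactorial !4 = [4!/e] (nearest integer).
4! = 24, and 24/e ≈ 8.83, so !4 = 9.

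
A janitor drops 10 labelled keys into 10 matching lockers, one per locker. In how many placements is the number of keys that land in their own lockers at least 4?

68914

# with exactly i fixed is C(10,i)·!(10-i); sum over i=4..10:
  i=4: C(10,4)·!6 = 210·265 = 55650
  i=5: C(10,5)·!5 = 252·44 = 11088
  i=6: C(10,6)·!4 = 210·9 = 1890
  i=7: C(10,7)·!3 = 120·2 = 240
  i=8: C(10,8)·!2 = 45·1 = 45
  i=9: C(10,9)·!1 = 10·0 = 0
  i=10: C(10,10)·!0 = 1·1 = 1
Total = 68914.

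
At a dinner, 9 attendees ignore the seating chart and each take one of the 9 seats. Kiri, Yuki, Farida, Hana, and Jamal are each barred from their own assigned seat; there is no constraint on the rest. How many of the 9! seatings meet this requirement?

Let A_j be the event that the j-th constrained one is fixed. By inclusion-exclusion over the 5 events:
Σ_{j=0}^{5} (-1)^j C(5,j)(9-j)!
= C(5,0)·9! - C(5,1)·8! + C(5,2)·7! - C(5,3)·6! + C(5,4)·5! - C(5,5)·4!
= 362880 - 201600 + 50400 - 7200 + 600 - 24
= 205056

205056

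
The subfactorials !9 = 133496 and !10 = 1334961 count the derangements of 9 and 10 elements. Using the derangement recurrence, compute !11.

14684570

!11 = (11-1)·(!10 + !9) = 10·(1334961 + 133496) = 10·1468457 = 14684570.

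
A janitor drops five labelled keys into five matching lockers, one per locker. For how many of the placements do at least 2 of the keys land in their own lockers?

31

# with exactly i fixed is C(5,i)·!(5-i); sum over i=2..5:
  i=2: C(5,2)·!3 = 10·2 = 20
  i=3: C(5,3)·!2 = 10·1 = 10
  i=4: C(5,4)·!1 = 5·0 = 0
  i=5: C(5,5)·!0 = 1·1 = 1
Total = 31.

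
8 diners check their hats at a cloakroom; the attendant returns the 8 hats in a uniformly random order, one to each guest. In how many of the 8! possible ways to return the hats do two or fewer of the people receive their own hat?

37085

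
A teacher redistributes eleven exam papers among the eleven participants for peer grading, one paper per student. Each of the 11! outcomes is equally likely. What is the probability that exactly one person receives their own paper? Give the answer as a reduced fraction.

Favorable outcomes: C(11,1)·!10 = 11·1334961 = 14684571.
Total outcomes: 11! = 39916800.
Probability = 14684571/39916800 = 16481/44800.

16481/44800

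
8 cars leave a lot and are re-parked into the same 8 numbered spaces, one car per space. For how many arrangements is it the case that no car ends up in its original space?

14833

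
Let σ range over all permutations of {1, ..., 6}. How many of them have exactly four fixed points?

15

Choose which 4 of the 6 are fixed: C(6,4) = 15.
The other 2 form a derangement: !2 = 1.
Total: 15 × 1 = 15.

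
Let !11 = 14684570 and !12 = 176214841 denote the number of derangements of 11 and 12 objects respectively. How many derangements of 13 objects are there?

2290792932

!13 = (13-1)·(!12 + !11) = 12·(176214841 + 14684570) = 12·190899411 = 2290792932.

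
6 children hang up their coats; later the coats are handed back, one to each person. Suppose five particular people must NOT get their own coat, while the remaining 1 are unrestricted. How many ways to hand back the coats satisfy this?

Inclusion-exclusion on the 5 forbidden self-matches:
Σ_{j=0}^{5} (-1)^j C(5,j)(6-j)!
= C(5,0)·6! - C(5,1)·5! + C(5,2)·4! - C(5,3)·3! + C(5,4)·2! - C(5,5)·1!
= 720 - 600 + 240 - 60 + 10 - 1
= 309

309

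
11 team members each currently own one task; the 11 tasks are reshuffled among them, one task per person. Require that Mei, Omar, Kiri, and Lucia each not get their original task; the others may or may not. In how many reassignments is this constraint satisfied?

27422640

Inclusion-exclusion on the 4 forbidden self-matches:
Σ_{j=0}^{4} (-1)^j C(4,j)(11-j)!
= C(4,0)·11! - C(4,1)·10! + C(4,2)·9! - C(4,3)·8! + C(4,4)·7!
= 39916800 - 14515200 + 2177280 - 161280 + 5040
= 27422640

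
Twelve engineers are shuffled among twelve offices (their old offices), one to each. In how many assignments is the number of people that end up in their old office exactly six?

Pick the 6 fixed positions: C(12,6) = 924 ways.
The other 6 form a derangement: !6 = 265.
Total: 924 × 265 = 244860.

244860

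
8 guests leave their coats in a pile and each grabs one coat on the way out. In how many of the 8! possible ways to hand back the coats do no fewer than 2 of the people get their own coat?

Sum C(8,i)·!(8-i) for i = 2..8:
  i=2: C(8,2)·!6 = 28·265 = 7420
  i=3: C(8,3)·!5 = 56·44 = 2464
  i=4: C(8,4)·!4 = 70·9 = 630
  i=5: C(8,5)·!3 = 56·2 = 112
  i=6: C(8,6)·!2 = 28·1 = 28
  i=7: C(8,7)·!1 = 8·0 = 0
  i=8: C(8,8)·!0 = 1·1 = 1
Total = 10655.

10655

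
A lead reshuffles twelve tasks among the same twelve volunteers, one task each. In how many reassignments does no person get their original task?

!12 = 12! · Σ_{k=0}^{12} (-1)^k/k!
= 12! - 12!/1! + 12!/2! - 12!/3! + 12!/4! - 12!/5! + 12!/6! - 12!/7! + 12!/8! - 12!/9! + 12!/10! - 12!/11! + 12!/12!
= 479001600 - 479001600 + 239500800 - 79833600 + 19958400 - 3991680 + 665280 - 95040 + 11880 - 1320 + 132 - 12 + 1
= 176214841

176214841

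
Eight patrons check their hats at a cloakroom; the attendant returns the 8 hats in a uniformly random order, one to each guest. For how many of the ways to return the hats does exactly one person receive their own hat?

14832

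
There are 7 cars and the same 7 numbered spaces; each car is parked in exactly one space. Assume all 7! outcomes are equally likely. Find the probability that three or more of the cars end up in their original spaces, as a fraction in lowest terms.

Favorable outcomes: Σ_{i≥3} C(7,i)·!(7-i) = 35·9 + 35·2 + 21·1 + 7·0 + 1·1 = 407.
Total outcomes: 7! = 5040.
Probability = 407/5040 = 407/5040.

407/5040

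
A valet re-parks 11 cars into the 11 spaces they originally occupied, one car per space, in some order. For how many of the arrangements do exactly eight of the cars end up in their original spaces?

Pick the 8 fixed positions: C(11,8) = 165 ways.
The remaining 3 must be deranged: !3 = 2.
Total: 165 × 2 = 330.

330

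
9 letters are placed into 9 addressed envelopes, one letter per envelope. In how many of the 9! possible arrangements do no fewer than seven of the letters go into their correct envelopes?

37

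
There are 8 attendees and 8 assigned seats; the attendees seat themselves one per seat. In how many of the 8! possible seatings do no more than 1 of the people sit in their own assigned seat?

29665

# with exactly i fixed is C(8,i)·!(8-i); sum over i=0..1:
  i=0: C(8,0)·!8 = 1·14833 = 14833
  i=1: C(8,1)·!7 = 8·1854 = 14832
Total = 29665.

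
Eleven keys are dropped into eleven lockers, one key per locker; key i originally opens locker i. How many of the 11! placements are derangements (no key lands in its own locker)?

14684570

Use !n = n·!(n-1) + (-1)^n.
!11 = 11·1334961 - 1 = 14684570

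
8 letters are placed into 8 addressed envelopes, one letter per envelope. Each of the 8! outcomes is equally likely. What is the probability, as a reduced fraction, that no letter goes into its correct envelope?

2119/5760

Favorable outcomes: !8 = 14833.
Total outcomes: 8! = 40320.
Probability = 14833/40320 = 2119/5760.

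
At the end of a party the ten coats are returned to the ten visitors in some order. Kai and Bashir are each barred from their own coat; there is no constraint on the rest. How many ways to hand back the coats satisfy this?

2943360

Inclusion-exclusion on the 2 forbidden self-matches:
Σ_{j=0}^{2} (-1)^j C(2,j)(10-j)!
= C(2,0)·10! - C(2,1)·9! + C(2,2)·8!
= 3628800 - 725760 + 40320
= 2943360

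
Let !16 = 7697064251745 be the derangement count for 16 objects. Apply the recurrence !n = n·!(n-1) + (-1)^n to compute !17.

130850092279664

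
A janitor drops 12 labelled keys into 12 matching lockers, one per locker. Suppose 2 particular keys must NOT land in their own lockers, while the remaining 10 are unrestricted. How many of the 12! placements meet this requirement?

402796800

Inclusion-exclusion on the 2 forbidden self-matches:
Σ_{j=0}^{2} (-1)^j C(2,j)(12-j)!
= C(2,0)·12! - C(2,1)·11! + C(2,2)·10!
= 479001600 - 79833600 + 3628800
= 402796800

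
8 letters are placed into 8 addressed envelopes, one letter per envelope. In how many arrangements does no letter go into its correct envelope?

14833

The subfactorial !8 = [8!/e] (nearest integer).
8! = 40320, and 40320/e ≈ 14832.90, so !8 = 14833.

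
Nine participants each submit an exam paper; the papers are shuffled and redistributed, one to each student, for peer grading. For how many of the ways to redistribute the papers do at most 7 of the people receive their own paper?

362879

Sum C(9,i)·!(9-i) for i = 0..7:
  i=0: C(9,0)·!9 = 1·133496 = 133496
  i=1: C(9,1)·!8 = 9·14833 = 133497
  i=2: C(9,2)·!7 = 36·1854 = 66744
  i=3: C(9,3)·!6 = 84·265 = 22260
  i=4: C(9,4)·!5 = 126·44 = 5544
  i=5: C(9,5)·!4 = 126·9 = 1134
  i=6: C(9,6)·!3 = 84·2 = 168
  i=7: C(9,7)·!2 = 36·1 = 36
Total = 362879.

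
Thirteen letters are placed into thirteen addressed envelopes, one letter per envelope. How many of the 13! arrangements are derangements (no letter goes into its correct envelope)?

2290792932

Recurrence: !13 = 12·(!12 + !11).
!13 = 12·(176214841 + 14684570) = 12·190899411 = 2290792932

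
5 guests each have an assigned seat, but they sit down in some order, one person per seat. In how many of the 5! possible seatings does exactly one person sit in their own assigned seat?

Pick the single fixed position: C(5,1) = 5 ways.
The remaining 4 must be deranged: !4 = 9.
Total: 5 × 9 = 45.

45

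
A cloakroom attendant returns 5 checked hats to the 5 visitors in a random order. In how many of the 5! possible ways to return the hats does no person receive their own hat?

44

Recurrence: !5 = 5·!4 + (-1)^5.
!5 = 5·9 - 1 = 44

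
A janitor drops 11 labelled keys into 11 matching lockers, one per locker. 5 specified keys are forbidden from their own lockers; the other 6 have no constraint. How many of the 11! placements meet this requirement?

Let A_j be the event that the j-th constrained one is fixed. By inclusion-exclusion over the 5 events:
Σ_{j=0}^{5} (-1)^j C(5,j)(11-j)!
= C(5,0)·11! - C(5,1)·10! + C(5,2)·9! - C(5,3)·8! + C(5,4)·7! - C(5,5)·6!
= 39916800 - 18144000 + 3628800 - 403200 + 25200 - 720
= 25022880

25022880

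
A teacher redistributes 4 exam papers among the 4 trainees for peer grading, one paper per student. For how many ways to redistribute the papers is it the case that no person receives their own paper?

9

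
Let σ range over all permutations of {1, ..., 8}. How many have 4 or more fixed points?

# with exactly i fixed is C(8,i)·!(8-i); sum over i=4..8:
  i=4: C(8,4)·!4 = 70·9 = 630
  i=5: C(8,5)·!3 = 56·2 = 112
  i=6: C(8,6)·!2 = 28·1 = 28
  i=7: C(8,7)·!1 = 8·0 = 0
  i=8: C(8,8)·!0 = 1·1 = 1
Total = 771.

771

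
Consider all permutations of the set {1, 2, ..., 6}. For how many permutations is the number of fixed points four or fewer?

719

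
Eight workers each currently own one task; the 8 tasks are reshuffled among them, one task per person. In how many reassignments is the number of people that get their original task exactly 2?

Choose which 2 of the 8 are fixed: C(8,2) = 28.
The remaining 6 must be deranged: !6 = 265.
Total: 28 × 265 = 7420.

7420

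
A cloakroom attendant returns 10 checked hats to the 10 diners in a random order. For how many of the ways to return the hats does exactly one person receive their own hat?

1334960

Choose which one of the 10 is fixed: C(10,1) = 10.
The other 9 form a derangement: !9 = 133496.
Total: 10 × 133496 = 1334960.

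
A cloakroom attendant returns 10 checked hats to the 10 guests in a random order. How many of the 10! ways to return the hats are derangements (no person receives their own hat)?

The subfactorial !10 = [10!/e] (nearest integer).
10! = 3628800, and 3628800/e ≈ 1334960.92, so !10 = 1334961.

1334961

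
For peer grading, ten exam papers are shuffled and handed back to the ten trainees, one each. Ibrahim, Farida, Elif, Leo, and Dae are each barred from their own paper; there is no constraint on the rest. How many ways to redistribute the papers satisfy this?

2170680

Inclusion-exclusion on the 5 forbidden self-matches:
Σ_{j=0}^{5} (-1)^j C(5,j)(10-j)!
= C(5,0)·10! - C(5,1)·9! + C(5,2)·8! - C(5,3)·7! + C(5,4)·6! - C(5,5)·5!
= 3628800 - 1814400 + 403200 - 50400 + 3600 - 120
= 2170680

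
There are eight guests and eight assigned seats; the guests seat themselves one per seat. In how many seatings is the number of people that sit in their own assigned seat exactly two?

7420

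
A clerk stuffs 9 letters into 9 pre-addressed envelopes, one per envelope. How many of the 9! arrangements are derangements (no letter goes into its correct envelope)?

Use !n = n·!(n-1) + (-1)^n.
!9 = 9·14833 - 1 = 133496

133496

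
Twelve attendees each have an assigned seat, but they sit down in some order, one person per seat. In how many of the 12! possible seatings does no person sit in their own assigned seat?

Recurrence: !12 = 11·(!11 + !10).
!12 = 11·(14684570 + 1334961) = 11·16019531 = 176214841

176214841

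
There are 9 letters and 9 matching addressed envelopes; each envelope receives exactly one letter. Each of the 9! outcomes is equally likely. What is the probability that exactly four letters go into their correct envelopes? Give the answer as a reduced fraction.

Favorable outcomes: C(9,4)·!5 = 126·44 = 5544.
Total outcomes: 9! = 362880.
Probability = 5544/362880 = 11/720.

11/720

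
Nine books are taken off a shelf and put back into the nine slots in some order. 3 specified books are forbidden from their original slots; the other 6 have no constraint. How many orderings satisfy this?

256320

Let A_j be the event that the j-th constrained one is fixed. By inclusion-exclusion over the 3 events:
Σ_{j=0}^{3} (-1)^j C(3,j)(9-j)!
= C(3,0)·9! - C(3,1)·8! + C(3,2)·7! - C(3,3)·6!
= 362880 - 120960 + 15120 - 720
= 256320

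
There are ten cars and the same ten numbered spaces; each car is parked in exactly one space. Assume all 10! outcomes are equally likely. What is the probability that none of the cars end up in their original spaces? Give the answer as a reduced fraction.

16481/44800

Favorable outcomes: !10 = 1334961.
Total outcomes: 10! = 3628800.
Probability = 1334961/3628800 = 16481/44800.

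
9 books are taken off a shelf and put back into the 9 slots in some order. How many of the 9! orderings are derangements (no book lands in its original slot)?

Recurrence: !9 = 9·!8 + (-1)^9.
!9 = 9·14833 - 1 = 133496

133496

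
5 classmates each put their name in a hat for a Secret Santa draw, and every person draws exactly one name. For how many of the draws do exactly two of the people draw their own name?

20

Pick the 2 fixed positions: C(5,2) = 10 ways.
The remaining 3 must be deranged: !3 = 2.
Total: 10 × 2 = 20.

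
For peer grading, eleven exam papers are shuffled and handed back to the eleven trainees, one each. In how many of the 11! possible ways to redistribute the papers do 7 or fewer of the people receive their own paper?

39916414

# with exactly i fixed is C(11,i)·!(11-i); sum over i=0..7:
  i=0: C(11,0)·!11 = 1·14684570 = 14684570
  i=1: C(11,1)·!10 = 11·1334961 = 14684571
  i=2: C(11,2)·!9 = 55·133496 = 7342280
  i=3: C(11,3)·!8 = 165·14833 = 2447445
  i=4: C(11,4)·!7 = 330·1854 = 611820
  i=5: C(11,5)·!6 = 462·265 = 122430
  i=6: C(11,6)·!5 = 462·44 = 20328
  i=7: C(11,7)·!4 = 330·9 = 2970
Total = 39916414.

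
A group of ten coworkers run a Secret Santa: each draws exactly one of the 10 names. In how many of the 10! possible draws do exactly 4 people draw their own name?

Choose which 4 of the 10 are fixed: C(10,4) = 210.
The remaining 6 must be deranged: !6 = 265.
Total: 210 × 265 = 55650.

55650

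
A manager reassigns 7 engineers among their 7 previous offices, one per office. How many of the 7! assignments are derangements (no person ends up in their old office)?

!7 is the nearest integer to 7!/e.
7! = 5040, and 5040/e ≈ 1854.11, so !7 = 1854.

1854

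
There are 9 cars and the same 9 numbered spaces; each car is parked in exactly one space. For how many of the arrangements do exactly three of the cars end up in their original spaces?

Pick the 3 fixed positions: C(9,3) = 84 ways.
The other 6 form a derangement: !6 = 265.
Total: 84 × 265 = 22260.

22260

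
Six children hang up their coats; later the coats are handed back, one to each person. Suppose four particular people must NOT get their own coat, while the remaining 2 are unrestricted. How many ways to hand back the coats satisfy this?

Inclusion-exclusion on the 4 forbidden self-matches:
Σ_{j=0}^{4} (-1)^j C(4,j)(6-j)!
= C(4,0)·6! - C(4,1)·5! + C(4,2)·4! - C(4,3)·3! + C(4,4)·2!
= 720 - 480 + 144 - 24 + 2
= 362

362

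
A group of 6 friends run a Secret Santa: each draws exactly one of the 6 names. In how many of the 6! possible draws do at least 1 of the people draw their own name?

Sum C(6,i)·!(6-i) for i = 1..6:
  i=1: C(6,1)·!5 = 6·44 = 264
  i=2: C(6,2)·!4 = 15·9 = 135
  i=3: C(6,3)·!3 = 20·2 = 40
  i=4: C(6,4)·!2 = 15·1 = 15
  i=5: C(6,5)·!1 = 6·0 = 0
  i=6: C(6,6)·!0 = 1·1 = 1
Total = 455.

455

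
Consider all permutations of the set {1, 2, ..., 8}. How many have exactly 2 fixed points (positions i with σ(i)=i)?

7420

Choose which 2 of the 8 are fixed: C(8,2) = 28.
The other 6 form a derangement: !6 = 265.
Total: 28 × 265 = 7420.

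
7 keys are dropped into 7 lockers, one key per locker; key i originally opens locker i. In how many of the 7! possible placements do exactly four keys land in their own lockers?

70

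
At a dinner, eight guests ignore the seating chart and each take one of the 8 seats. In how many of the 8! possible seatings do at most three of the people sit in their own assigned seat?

Sum C(8,i)·!(8-i) for i = 0..3:
  i=0: C(8,0)·!8 = 1·14833 = 14833
  i=1: C(8,1)·!7 = 8·1854 = 14832
  i=2: C(8,2)·!6 = 28·265 = 7420
  i=3: C(8,3)·!5 = 56·44 = 2464
Total = 39549.

39549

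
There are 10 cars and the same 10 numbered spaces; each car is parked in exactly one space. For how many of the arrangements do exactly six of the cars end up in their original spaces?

1890

Choose which 6 of the 10 are fixed: C(10,6) = 210.
The remaining 4 must be deranged: !4 = 9.
Total: 210 × 9 = 1890.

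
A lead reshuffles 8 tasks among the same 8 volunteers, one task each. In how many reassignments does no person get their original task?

14833

Recurrence: !8 = 8·!7 + (-1)^8.
!8 = 8·1854 + 1 = 14833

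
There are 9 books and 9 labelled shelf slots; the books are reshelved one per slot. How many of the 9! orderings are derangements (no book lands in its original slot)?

133496

!9 is the nearest integer to 9!/e.
9! = 362880, and 362880/e ≈ 133496.09, so !9 = 133496.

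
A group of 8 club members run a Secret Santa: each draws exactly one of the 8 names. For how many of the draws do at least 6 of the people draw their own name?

# with exactly i fixed is C(8,i)·!(8-i); sum over i=6..8:
  i=6: C(8,6)·!2 = 28·1 = 28
  i=7: C(8,7)·!1 = 8·0 = 0
  i=8: C(8,8)·!0 = 1·1 = 1
Total = 29.

29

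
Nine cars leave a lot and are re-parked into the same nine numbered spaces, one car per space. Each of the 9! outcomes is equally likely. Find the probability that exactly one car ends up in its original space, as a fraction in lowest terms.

Favorable outcomes: C(9,1)·!8 = 9·14833 = 133497.
Total outcomes: 9! = 362880.
Probability = 133497/362880 = 2119/5760.

2119/5760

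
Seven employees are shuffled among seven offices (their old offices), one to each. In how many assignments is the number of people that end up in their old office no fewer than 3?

Sum C(7,i)·!(7-i) for i = 3..7:
  i=3: C(7,3)·!4 = 35·9 = 315
  i=4: C(7,4)·!3 = 35·2 = 70
  i=5: C(7,5)·!2 = 21·1 = 21
  i=6: C(7,6)·!1 = 7·0 = 0
  i=7: C(7,7)·!0 = 1·1 = 1
Total = 407.

407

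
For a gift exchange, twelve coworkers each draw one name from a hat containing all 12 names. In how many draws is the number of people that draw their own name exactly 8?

4455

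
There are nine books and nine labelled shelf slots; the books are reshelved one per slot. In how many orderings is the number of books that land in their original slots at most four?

361541

Sum C(9,i)·!(9-i) for i = 0..4:
  i=0: C(9,0)·!9 = 1·133496 = 133496
  i=1: C(9,1)·!8 = 9·14833 = 133497
  i=2: C(9,2)·!7 = 36·1854 = 66744
  i=3: C(9,3)·!6 = 84·265 = 22260
  i=4: C(9,4)·!5 = 126·44 = 5544
Total = 361541.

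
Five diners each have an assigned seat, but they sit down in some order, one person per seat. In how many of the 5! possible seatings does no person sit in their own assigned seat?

44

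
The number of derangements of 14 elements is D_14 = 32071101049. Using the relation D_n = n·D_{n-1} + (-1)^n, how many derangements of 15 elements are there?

D_15 = 15·32071101049 - 1 = 481066515734.

481066515734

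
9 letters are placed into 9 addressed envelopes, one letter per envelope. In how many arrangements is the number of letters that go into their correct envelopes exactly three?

22260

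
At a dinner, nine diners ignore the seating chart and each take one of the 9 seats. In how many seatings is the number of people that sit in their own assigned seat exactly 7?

36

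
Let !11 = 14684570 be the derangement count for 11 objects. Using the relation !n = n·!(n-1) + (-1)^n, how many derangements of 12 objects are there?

176214841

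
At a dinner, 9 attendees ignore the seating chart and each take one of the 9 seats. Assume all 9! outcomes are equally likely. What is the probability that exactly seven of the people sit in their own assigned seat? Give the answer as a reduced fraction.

1/10080

Favorable outcomes: C(9,7)·!2 = 36·1 = 36.
Total outcomes: 9! = 362880.
Probability = 36/362880 = 1/10080.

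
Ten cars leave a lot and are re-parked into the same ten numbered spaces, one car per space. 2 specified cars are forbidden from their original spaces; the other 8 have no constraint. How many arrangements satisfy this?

2943360

Let A_j be the event that the j-th constrained one is fixed. By inclusion-exclusion over the 2 events:
Σ_{j=0}^{2} (-1)^j C(2,j)(10-j)!
= C(2,0)·10! - C(2,1)·9! + C(2,2)·8!
= 3628800 - 725760 + 40320
= 2943360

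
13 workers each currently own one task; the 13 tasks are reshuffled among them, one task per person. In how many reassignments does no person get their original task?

2290792932

Use !n = n·!(n-1) + (-1)^n.
!13 = 13·176214841 - 1 = 2290792932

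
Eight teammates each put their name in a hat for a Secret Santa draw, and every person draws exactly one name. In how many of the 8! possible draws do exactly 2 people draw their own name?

Choose which 2 of the 8 are fixed: C(8,2) = 28.
The other 6 form a derangement: !6 = 265.
Total: 28 × 265 = 7420.

7420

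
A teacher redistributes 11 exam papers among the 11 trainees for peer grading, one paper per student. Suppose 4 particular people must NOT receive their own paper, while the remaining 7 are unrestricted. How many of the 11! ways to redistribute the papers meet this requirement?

27422640

Inclusion-exclusion on the 4 forbidden self-matches:
Σ_{j=0}^{4} (-1)^j C(4,j)(11-j)!
= C(4,0)·11! - C(4,1)·10! + C(4,2)·9! - C(4,3)·8! + C(4,4)·7!
= 39916800 - 14515200 + 2177280 - 161280 + 5040
= 27422640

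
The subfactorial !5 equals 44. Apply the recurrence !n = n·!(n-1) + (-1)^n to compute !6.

265

!6 = 6·44 + 1 = 265.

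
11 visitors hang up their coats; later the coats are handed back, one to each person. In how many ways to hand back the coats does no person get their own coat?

14684570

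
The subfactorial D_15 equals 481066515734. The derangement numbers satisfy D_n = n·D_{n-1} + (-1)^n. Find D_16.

7697064251745

D_16 = 16·481066515734 + 1 = 7697064251745.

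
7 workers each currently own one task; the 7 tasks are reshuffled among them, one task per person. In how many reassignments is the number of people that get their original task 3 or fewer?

4948

# with exactly i fixed is C(7,i)·!(7-i); sum over i=0..3:
  i=0: C(7,0)·!7 = 1·1854 = 1854
  i=1: C(7,1)·!6 = 7·265 = 1855
  i=2: C(7,2)·!5 = 21·44 = 924
  i=3: C(7,3)·!4 = 35·9 = 315
Total = 4948.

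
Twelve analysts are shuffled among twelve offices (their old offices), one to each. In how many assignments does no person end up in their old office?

176214841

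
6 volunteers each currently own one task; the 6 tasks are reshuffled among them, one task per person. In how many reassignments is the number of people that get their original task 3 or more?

56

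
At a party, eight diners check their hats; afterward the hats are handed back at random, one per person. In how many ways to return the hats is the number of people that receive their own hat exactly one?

14832

Choose which one of the 8 is fixed: C(8,1) = 8.
The other 7 form a derangement: !7 = 1854.
Total: 8 × 1854 = 14832.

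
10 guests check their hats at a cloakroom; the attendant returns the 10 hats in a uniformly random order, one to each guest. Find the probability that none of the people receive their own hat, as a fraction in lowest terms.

Favorable outcomes: !10 = 1334961.
Total outcomes: 10! = 3628800.
Probability = 1334961/3628800 = 16481/44800.

16481/44800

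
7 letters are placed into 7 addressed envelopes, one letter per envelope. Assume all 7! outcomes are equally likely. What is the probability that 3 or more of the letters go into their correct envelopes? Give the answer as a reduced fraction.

407/5040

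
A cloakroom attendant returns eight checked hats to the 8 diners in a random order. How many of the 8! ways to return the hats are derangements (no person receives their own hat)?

By inclusion-exclusion, !8 = Σ (-1)^k · 8!/k! for k=0..8
= 8! - 8!/1! + 8!/2! - 8!/3! + 8!/4! - 8!/5! + 8!/6! - 8!/7! + 8!/8!
= 40320 - 40320 + 20160 - 6720 + 1680 - 336 + 56 - 8 + 1
= 14833

14833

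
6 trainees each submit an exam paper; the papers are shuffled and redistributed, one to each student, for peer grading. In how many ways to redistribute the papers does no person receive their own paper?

265

Recurrence: !6 = 6·!5 + (-1)^6.
!6 = 6·44 + 1 = 265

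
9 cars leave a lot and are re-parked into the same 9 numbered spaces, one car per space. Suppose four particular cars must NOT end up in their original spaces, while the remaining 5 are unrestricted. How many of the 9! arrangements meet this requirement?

Inclusion-exclusion on the 4 forbidden self-matches:
Σ_{j=0}^{4} (-1)^j C(4,j)(9-j)!
= C(4,0)·9! - C(4,1)·8! + C(4,2)·7! - C(4,3)·6! + C(4,4)·5!
= 362880 - 161280 + 30240 - 2880 + 120
= 229080

229080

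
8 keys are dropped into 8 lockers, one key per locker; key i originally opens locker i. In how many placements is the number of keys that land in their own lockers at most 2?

37085

Sum C(8,i)·!(8-i) for i = 0..2:
  i=0: C(8,0)·!8 = 1·14833 = 14833
  i=1: C(8,1)·!7 = 8·1854 = 14832
  i=2: C(8,2)·!6 = 28·265 = 7420
Total = 37085.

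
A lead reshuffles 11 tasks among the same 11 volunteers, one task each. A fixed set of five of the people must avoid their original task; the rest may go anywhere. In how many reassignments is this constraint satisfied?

25022880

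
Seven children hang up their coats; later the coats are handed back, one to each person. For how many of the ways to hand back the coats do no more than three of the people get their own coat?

4948

# with exactly i fixed is C(7,i)·!(7-i); sum over i=0..3:
  i=0: C(7,0)·!7 = 1·1854 = 1854
  i=1: C(7,1)·!6 = 7·265 = 1855
  i=2: C(7,2)·!5 = 21·44 = 924
  i=3: C(7,3)·!4 = 35·9 = 315
Total = 4948.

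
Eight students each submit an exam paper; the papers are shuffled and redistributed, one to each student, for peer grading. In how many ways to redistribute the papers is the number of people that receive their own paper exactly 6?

28

Pick the 6 fixed positions: C(8,6) = 28 ways.
The remaining 2 must be deranged: !2 = 1.
Total: 28 × 1 = 28.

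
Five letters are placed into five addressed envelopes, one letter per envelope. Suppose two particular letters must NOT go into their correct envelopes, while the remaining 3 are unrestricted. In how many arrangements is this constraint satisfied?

78

Inclusion-exclusion on the 2 forbidden self-matches:
Σ_{j=0}^{2} (-1)^j C(2,j)(5-j)!
= C(2,0)·5! - C(2,1)·4! + C(2,2)·3!
= 120 - 48 + 6
= 78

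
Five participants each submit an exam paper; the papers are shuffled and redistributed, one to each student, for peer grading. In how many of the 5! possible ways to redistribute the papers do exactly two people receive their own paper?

Choose which 2 of the 5 are fixed: C(5,2) = 10.
The other 3 form a derangement: !3 = 2.
Total: 10 × 2 = 20.

20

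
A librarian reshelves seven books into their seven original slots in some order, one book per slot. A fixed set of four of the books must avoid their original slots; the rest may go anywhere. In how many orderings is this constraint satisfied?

Inclusion-exclusion on the 4 forbidden self-matches:
Σ_{j=0}^{4} (-1)^j C(4,j)(7-j)!
= C(4,0)·7! - C(4,1)·6! + C(4,2)·5! - C(4,3)·4! + C(4,4)·3!
= 5040 - 2880 + 720 - 96 + 6
= 2790

2790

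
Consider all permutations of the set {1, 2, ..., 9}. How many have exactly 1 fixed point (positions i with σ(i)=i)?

133497

Choose which one of the 9 is fixed: C(9,1) = 9.
The other 8 form a derangement: !8 = 14833.
Total: 9 × 14833 = 133497.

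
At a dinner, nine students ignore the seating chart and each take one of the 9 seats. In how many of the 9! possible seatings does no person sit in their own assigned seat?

133496

Use !n = n·!(n-1) + (-1)^n.
!9 = 9·14833 - 1 = 133496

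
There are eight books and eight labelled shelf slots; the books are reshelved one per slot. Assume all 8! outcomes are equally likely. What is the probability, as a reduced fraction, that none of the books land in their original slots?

2119/5760

Favorable outcomes: !8 = 14833.
Total outcomes: 8! = 40320.
Probability = 14833/40320 = 2119/5760.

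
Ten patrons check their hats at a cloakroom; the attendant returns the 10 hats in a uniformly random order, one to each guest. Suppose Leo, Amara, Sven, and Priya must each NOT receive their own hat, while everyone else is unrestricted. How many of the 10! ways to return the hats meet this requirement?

Let A_j be the event that the j-th constrained one is fixed. By inclusion-exclusion over the 4 events:
Σ_{j=0}^{4} (-1)^j C(4,j)(10-j)!
= C(4,0)·10! - C(4,1)·9! + C(4,2)·8! - C(4,3)·7! + C(4,4)·6!
= 3628800 - 1451520 + 241920 - 20160 + 720
= 2399760

2399760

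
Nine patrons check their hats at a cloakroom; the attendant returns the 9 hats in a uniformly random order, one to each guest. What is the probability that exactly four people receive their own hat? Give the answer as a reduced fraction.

Favorable outcomes: C(9,4)·!5 = 126·44 = 5544.
Total outcomes: 9! = 362880.
Probability = 5544/362880 = 11/720.

11/720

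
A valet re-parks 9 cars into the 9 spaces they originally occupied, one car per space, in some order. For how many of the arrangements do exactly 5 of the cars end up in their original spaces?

1134

Choose which 5 of the 9 are fixed: C(9,5) = 126.
The other 4 form a derangement: !4 = 9.
Total: 126 × 9 = 1134.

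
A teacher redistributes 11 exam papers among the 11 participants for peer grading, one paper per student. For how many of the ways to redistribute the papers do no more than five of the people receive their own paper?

Sum C(11,i)·!(11-i) for i = 0..5:
  i=0: C(11,0)·!11 = 1·14684570 = 14684570
  i=1: C(11,1)·!10 = 11·1334961 = 14684571
  i=2: C(11,2)·!9 = 55·133496 = 7342280
  i=3: C(11,3)·!8 = 165·14833 = 2447445
  i=4: C(11,4)·!7 = 330·1854 = 611820
  i=5: C(11,5)·!6 = 462·265 = 122430
Total = 39893116.

39893116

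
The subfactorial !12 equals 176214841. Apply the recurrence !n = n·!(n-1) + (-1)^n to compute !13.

2290792932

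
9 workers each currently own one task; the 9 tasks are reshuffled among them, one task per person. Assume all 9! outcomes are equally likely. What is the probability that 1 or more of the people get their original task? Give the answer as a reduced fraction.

28673/45360

Favorable outcomes: Σ_{i≥1} C(9,i)·!(9-i) = 9·14833 + 36·1854 + 84·265 + 126·44 + 126·9 + 84·2 + 36·1 + 9·0 + 1·1 = 229384.
Total outcomes: 9! = 362880.
Probability = 229384/362880 = 28673/45360.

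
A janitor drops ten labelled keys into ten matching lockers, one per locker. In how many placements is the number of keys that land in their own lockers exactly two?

Pick the 2 fixed positions: C(10,2) = 45 ways.
The other 8 form a derangement: !8 = 14833.
Total: 45 × 14833 = 667485.

667485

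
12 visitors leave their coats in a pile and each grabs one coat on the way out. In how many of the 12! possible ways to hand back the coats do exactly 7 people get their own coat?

34848

Choose which 7 of the 12 are fixed: C(12,7) = 792.
The other 5 form a derangement: !5 = 44.
Total: 792 × 44 = 34848.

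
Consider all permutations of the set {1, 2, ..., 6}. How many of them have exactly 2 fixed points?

Pick the 2 fixed positions: C(6,2) = 15 ways.
The remaining 4 must be deranged: !4 = 9.
Total: 15 × 9 = 135.

135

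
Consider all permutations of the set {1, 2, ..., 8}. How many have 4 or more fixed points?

# with exactly i fixed is C(8,i)·!(8-i); sum over i=4..8:
  i=4: C(8,4)·!4 = 70·9 = 630
  i=5: C(8,5)·!3 = 56·2 = 112
  i=6: C(8,6)·!2 = 28·1 = 28
  i=7: C(8,7)·!1 = 8·0 = 0
  i=8: C(8,8)·!0 = 1·1 = 1
Total = 771.

771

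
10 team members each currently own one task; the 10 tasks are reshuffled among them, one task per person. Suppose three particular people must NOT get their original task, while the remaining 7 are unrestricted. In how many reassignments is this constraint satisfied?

Inclusion-exclusion on the 3 forbidden self-matches:
Σ_{j=0}^{3} (-1)^j C(3,j)(10-j)!
= C(3,0)·10! - C(3,1)·9! + C(3,2)·8! - C(3,3)·7!
= 3628800 - 1088640 + 120960 - 5040
= 2656080

2656080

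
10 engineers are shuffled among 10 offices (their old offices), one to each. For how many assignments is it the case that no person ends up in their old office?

1334961

The number of derangements of 10 is !10 = Σ_{k=0}^{10} (-1)^k·10!/k!
= 10! - 10!/1! + 10!/2! - 10!/3! + 10!/4! - 10!/5! + 10!/6! - 10!/7! + 10!/8! - 10!/9! + 10!/10!
= 3628800 - 3628800 + 1814400 - 604800 + 151200 - 30240 + 5040 - 720 + 90 - 10 + 1
= 1334961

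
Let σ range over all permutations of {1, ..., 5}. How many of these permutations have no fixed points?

44

Use !n = n·!(n-1) + (-1)^n.
!5 = 5·9 - 1 = 44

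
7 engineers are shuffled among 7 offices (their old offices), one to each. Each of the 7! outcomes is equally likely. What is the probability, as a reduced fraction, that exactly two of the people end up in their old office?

Favorable outcomes: C(7,2)·!5 = 21·44 = 924.
Total outcomes: 7! = 5040.
Probability = 924/5040 = 11/60.

11/60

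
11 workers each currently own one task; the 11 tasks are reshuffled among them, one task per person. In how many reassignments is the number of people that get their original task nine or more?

# with exactly i fixed is C(11,i)·!(11-i); sum over i=9..11:
  i=9: C(11,9)·!2 = 55·1 = 55
  i=10: C(11,10)·!1 = 11·0 = 0
  i=11: C(11,11)·!0 = 1·1 = 1
Total = 56.

56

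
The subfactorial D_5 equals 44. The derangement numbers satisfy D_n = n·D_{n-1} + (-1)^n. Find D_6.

265

D_6 = 6·44 + 1 = 265.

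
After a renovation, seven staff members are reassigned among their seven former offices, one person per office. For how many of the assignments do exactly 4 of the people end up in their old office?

Pick the 4 fixed positions: C(7,4) = 35 ways.
The other 3 form a derangement: !3 = 2.
Total: 35 × 2 = 70.

70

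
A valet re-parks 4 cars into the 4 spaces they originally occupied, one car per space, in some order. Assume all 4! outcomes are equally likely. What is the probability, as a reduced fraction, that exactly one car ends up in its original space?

Favorable outcomes: C(4,1)·!3 = 4·2 = 8.
Total outcomes: 4! = 24.
Probability = 8/24 = 1/3.

1/3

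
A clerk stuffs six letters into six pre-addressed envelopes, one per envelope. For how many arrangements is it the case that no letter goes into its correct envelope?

Recurrence: !6 = 5·(!5 + !4).
!6 = 5·(44 + 9) = 5·53 = 265

265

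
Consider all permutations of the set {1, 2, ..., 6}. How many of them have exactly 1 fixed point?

264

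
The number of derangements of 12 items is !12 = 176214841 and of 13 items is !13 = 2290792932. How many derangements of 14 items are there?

!14 = (14-1)·(!13 + !12) = 13·(2290792932 + 176214841) = 13·2467007773 = 32071101049.

32071101049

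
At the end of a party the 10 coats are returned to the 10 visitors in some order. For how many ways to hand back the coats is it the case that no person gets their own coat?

Use !n = n·!(n-1) + (-1)^n.
!10 = 10·133496 + 1 = 1334961

1334961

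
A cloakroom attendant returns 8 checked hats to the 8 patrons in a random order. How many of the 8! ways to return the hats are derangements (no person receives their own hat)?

14833

Recurrence: !8 = 8·!7 + (-1)^8.
!8 = 8·1854 + 1 = 14833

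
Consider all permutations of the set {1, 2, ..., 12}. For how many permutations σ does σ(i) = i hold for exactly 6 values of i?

Choose which 6 of the 12 are fixed: C(12,6) = 924.
The remaining 6 must be deranged: !6 = 265.
Total: 924 × 265 = 244860.

244860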